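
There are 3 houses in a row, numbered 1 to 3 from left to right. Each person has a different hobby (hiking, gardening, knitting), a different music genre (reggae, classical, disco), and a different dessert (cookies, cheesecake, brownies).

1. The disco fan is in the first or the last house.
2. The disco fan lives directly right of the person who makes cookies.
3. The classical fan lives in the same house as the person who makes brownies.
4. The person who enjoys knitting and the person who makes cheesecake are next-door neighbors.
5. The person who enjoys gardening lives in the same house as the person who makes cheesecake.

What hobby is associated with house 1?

By clue 2, the disco fan is in house 3.
The person who makes cookies is in house 2 (clue 2).
From clue 3, the classical fan must be in house 1.
From clue 3, the person who makes brownies must be in house 1.
By clue 4, the person who enjoys knitting is in house 2.
So house 2 gets reggae for music genre.
The only dessert still possible for house 3 is cheesecake.
Clue 5: the person who enjoys gardening is in house 3.
So house 1 gets hiking for hobby.
So: house 1 = hiking/classical/brownies, house 2 = knitting/reggae/cookies, house 3 = gardening/disco/cheesecake.

hiking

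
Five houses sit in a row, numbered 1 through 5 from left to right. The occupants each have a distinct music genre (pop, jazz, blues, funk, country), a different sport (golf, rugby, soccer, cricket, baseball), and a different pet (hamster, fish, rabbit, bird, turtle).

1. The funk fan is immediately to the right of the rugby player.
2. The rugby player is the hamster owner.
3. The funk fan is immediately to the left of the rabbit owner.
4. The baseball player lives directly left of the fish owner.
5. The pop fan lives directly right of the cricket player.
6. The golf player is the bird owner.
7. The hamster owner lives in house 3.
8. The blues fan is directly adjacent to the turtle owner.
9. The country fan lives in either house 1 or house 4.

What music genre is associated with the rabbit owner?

Clue 7 places the hamster owner in house 3.
From clue 2, the rugby player must be in house 3.
Clue 1: the funk fan is in house 4.
The rabbit owner is in house 5 (clue 3).
So house 1 gets country for music genre.
Clue 4 places the baseball player in house 1.
The only sport still possible for house 5 is soccer.
The only pet still possible for house 2 is fish.
By clue 6, the golf player is in house 4.
Clue 6: the bird owner is in house 4.
House 2's sport must be cricket (nothing else left).
So house 1 gets turtle for pet.
The pop fan is in house 3 (clue 5).
From clue 8, the blues fan must be in house 2.
House 5's music genre must be jazz (nothing else left).
So: house 1 = country/baseball/turtle, house 2 = blues/cricket/fish, house 3 = pop/rugby/hamster, house 4 = funk/golf/bird, house 5 = jazz/soccer/rabbit.

jazz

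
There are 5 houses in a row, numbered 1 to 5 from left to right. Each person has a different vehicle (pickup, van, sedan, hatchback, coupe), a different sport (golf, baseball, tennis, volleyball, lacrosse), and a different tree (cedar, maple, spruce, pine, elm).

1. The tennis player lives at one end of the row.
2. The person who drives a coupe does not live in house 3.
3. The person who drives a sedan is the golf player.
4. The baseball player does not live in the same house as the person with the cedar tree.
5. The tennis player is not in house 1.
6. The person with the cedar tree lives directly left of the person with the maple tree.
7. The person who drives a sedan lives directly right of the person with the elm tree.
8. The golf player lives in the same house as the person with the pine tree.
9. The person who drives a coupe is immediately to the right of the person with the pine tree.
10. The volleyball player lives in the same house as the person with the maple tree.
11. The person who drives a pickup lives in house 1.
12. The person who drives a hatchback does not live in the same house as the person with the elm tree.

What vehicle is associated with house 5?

coupe

From clue 5, the tennis player must be in house 5.
Clue 11 places the person who drives a pickup in house 1.
House 5 tree: only spruce fits.
The only tree still possible for house 1 is cedar.
Clue 6 places the person with the maple tree in house 2.
Clue 10: the volleyball player is in house 2.
That leaves lacrosse as the sport for house 1.
So house 3 gets elm for tree.
So house 4 gets pine for tree.
From clue 7, the person who drives a sedan must be in house 4.
Clue 8: the golf player is in house 4.
Clue 9 places the person who drives a coupe in house 5.
House 3 vehicle: only van fits.
That leaves baseball as the sport for house 3.
House 2's vehicle must be hatchback (nothing else left).
So: house 1 = pickup/lacrosse/cedar, house 2 = hatchback/volleyball/maple, house 3 = van/baseball/elm, house 4 = sedan/golf/pine, house 5 = coupe/tennis/spruce.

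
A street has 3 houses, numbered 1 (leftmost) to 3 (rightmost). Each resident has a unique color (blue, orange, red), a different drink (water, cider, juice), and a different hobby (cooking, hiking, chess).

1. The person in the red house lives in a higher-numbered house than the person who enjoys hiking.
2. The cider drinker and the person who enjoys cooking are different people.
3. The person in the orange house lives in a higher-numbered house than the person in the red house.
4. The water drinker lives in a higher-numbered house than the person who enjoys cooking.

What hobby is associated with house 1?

Clue 3 places the person in the orange house in house 3.
Clue 3: the person in the red house is in house 2.
So house 1 gets blue for color.
The only hobby still possible for house 3 is chess.
Clue 1 places the person who enjoys hiking in house 1.
So house 2 gets cooking for hobby.
Clue 4: the water drinker is in house 3.
So house 1 gets cider for drink.
That leaves juice as the drink for house 2.
So: house 1 = blue/cider/hiking, house 2 = red/juice/cooking, house 3 = orange/water/chess.

hiking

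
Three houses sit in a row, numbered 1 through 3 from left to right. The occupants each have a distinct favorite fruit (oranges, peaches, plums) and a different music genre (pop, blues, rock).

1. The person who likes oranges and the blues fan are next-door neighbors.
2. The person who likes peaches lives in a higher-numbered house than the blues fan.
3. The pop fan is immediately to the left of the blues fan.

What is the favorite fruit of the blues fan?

plums

The pop fan is in house 1 (clue 3).
By clue 3, the blues fan is in house 2.
That leaves rock as the music genre for house 3.
By clue 2, the person who likes peaches is in house 3.
House 2 favorite fruit: only plums fits.
So house 1 gets oranges for favorite fruit.
So: house 1 = oranges/pop, house 2 = plums/blues, house 3 = peaches/rock.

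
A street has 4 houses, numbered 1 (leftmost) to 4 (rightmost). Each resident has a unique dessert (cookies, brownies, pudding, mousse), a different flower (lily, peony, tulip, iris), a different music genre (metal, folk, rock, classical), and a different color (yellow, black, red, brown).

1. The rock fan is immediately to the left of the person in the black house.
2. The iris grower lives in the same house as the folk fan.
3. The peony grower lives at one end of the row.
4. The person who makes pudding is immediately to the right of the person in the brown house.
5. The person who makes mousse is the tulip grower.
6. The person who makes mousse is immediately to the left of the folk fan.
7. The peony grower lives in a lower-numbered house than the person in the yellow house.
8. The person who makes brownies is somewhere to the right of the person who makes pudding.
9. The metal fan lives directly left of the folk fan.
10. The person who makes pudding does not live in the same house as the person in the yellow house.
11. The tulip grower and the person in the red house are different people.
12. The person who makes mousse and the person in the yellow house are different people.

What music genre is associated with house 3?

metal

The peony grower is in house 1 (clue 7).
House 1 dessert: only cookies fits.
That leaves brownies as the dessert for house 4.
The person who makes mousse is narrowed to house 2 or 3; consider each.
Placing it in house 2 leads to a contradiction, so it's in house 3.
Clue 5: the tulip grower is in house 3.
Clue 6 places the folk fan in house 4.
From clue 9, the metal fan must be in house 3.
House 2's dessert must be pudding (nothing else left).
That leaves lily as the flower for house 2.
The only flower still possible for house 4 is iris.
That leaves black as the color for house 3.
Clue 1: the rock fan is in house 2.
From clue 4, the person in the brown house must be in house 1.
Clue 10 places the person in the yellow house in house 4.
That leaves classical as the music genre for house 1.
House 2's color must be red (nothing else left).
So: house 1 = cookies/peony/classical/brown, house 2 = pudding/lily/rock/red, house 3 = mousse/tulip/metal/black, house 4 = brownies/iris/folk/yellow.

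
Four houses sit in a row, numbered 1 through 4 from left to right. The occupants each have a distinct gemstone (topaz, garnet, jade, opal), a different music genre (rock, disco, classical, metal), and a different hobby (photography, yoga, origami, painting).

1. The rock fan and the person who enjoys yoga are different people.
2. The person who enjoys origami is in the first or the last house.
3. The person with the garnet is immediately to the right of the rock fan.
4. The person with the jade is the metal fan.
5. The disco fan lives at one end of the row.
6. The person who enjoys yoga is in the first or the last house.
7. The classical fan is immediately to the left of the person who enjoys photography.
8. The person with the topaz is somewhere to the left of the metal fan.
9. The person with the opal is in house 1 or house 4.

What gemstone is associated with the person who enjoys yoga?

opal

The person with the opal is narrowed to house 1 or 4; consider each.
Placing it in house 1 leads to a contradiction, so it's in house 4.
House 1's gemstone must be topaz (nothing else left).
The only music genre still possible for house 4 is disco.
The person with the garnet is narrowed to house 2 or 3; consider each.
Placing it in house 3 leads to a contradiction, so it's in house 2.
From clue 3, the rock fan must be in house 1.
That leaves jade as the gemstone for house 3.
The person who enjoys yoga is in house 4 (clue 1).
Clue 4 places the metal fan in house 3.
That leaves classical as the music genre for house 2.
That leaves origami as the hobby for house 1.
So house 2 gets painting for hobby.
So house 3 gets photography for hobby.
So: house 1 = topaz/rock/origami, house 2 = garnet/classical/painting, house 3 = jade/metal/photography, house 4 = opal/disco/yoga.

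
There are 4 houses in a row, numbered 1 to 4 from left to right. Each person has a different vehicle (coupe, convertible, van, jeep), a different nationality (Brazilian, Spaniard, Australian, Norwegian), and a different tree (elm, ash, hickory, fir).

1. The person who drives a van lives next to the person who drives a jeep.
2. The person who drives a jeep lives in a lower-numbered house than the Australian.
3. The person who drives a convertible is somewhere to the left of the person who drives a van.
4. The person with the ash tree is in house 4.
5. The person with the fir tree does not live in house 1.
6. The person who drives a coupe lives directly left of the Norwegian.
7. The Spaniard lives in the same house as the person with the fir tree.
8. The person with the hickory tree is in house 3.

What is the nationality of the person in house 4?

Australian

Clue 4: the person with the ash tree is in house 4.
Clue 8: the person with the hickory tree is in house 3.
That leaves van as the vehicle for house 4.
House 1's nationality must be Brazilian (nothing else left).
So house 1 gets elm for tree.
House 2 tree: only fir fits.
Clue 1 places the person who drives a jeep in house 3.
From clue 2, the Australian must be in house 4.
The Spaniard is in house 2 (clue 7).
The only nationality still possible for house 3 is Norwegian.
By clue 6, the person who drives a coupe is in house 2.
House 1 vehicle: only convertible fits.
So: house 1 = convertible/Brazilian/elm, house 2 = coupe/Spaniard/fir, house 3 = jeep/Norwegian/hickory, house 4 = van/Australian/ash.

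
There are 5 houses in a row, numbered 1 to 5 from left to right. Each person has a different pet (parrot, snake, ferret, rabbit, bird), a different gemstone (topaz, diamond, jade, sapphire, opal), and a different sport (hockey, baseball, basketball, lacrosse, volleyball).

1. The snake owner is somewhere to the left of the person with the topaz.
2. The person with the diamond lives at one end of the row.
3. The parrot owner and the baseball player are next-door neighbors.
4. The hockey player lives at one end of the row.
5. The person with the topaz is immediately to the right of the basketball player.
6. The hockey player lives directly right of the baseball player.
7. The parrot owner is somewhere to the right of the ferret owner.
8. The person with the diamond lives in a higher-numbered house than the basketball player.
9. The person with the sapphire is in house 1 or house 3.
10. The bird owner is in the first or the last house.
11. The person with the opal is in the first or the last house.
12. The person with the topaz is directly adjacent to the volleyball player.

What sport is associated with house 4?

baseball

Clue 6: the hockey player is in house 5.
The baseball player is in house 4 (clue 6).
Clue 8: the person with the diamond is in house 5.
House 1's gemstone must be opal (nothing else left).
The only gemstone still possible for house 3 is sapphire.
House 2 sport: only lacrosse fits.
The bird owner is narrowed to house 1 or 5; consider each.
Placing it in house 1 leads to a contradiction, so it's in house 5.
So house 3 gets parrot for pet.
House 4 pet: only rabbit fits.
The ferret owner is narrowed to house 1 or 2; consider each.
Placing it in house 1 leads to a contradiction, so it's in house 2.
House 1 pet: only snake fits.
The person with the jade is narrowed to house 2 or 4; consider each.
Placing it in house 2 leads to a contradiction, so it's in house 4.
That leaves topaz as the gemstone for house 2.
The basketball player is in house 1 (clue 5).
The only sport still possible for house 3 is volleyball.
So: house 1 = snake/opal/basketball, house 2 = ferret/topaz/lacrosse, house 3 = parrot/sapphire/volleyball, house 4 = rabbit/jade/baseball, house 5 = bird/diamond/hockey.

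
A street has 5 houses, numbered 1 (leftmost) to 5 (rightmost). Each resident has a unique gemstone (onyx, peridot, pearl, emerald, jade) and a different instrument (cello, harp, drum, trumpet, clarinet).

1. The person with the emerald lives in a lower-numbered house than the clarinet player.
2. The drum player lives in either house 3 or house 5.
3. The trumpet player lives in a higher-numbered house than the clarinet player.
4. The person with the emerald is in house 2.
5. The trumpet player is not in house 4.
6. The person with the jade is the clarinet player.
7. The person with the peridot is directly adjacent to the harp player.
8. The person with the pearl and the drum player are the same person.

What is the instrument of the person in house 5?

Clue 4 places the person with the emerald in house 2.
By clue 3, the trumpet player is in house 5.
House 1 instrument: only cello fits.
So house 2 gets harp for instrument.
House 4 instrument: only clarinet fits.
From clue 6, the person with the jade must be in house 4.
From clue 8, the person with the pearl must be in house 3.
House 5's gemstone must be onyx (nothing else left).
So house 3 gets drum for instrument.
House 1 gemstone: only peridot fits.
So: house 1 = peridot/cello, house 2 = emerald/harp, house 3 = pearl/drum, house 4 = jade/clarinet, house 5 = onyx/trumpet.

trumpet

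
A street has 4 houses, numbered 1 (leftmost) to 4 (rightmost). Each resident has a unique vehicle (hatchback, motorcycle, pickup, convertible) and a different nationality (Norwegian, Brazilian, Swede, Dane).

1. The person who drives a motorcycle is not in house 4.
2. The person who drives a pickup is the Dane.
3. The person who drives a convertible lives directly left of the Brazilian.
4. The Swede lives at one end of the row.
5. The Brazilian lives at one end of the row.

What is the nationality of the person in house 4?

Brazilian

Clue 5: the Brazilian is in house 4.
House 1's nationality must be Swede (nothing else left).
From clue 3, the person who drives a convertible must be in house 3.
House 4's vehicle must be hatchback (nothing else left).
By clue 2, the Dane is in house 2.
That leaves motorcycle as the vehicle for house 1.
So house 2 gets pickup for vehicle.
The only nationality still possible for house 3 is Norwegian.
So: house 1 = motorcycle/Swede, house 2 = pickup/Dane, house 3 = convertible/Norwegian, house 4 = hatchback/Brazilian.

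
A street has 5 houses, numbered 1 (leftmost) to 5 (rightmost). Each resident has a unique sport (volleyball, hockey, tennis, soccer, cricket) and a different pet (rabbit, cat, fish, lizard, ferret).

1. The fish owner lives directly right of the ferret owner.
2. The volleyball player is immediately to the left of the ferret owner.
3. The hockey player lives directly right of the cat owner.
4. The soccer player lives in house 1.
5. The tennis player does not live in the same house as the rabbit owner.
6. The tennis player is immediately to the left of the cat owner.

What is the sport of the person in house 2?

Clue 4 places the soccer player in house 1.
The hockey player is narrowed to house 4 or 5; consider each.
Placing it in house 5 leads to a contradiction, so it's in house 4.
The cat owner is in house 3 (clue 3).
The tennis player is in house 2 (clue 6).
The only sport still possible for house 5 is cricket.
The only pet still possible for house 4 is ferret.
The only sport still possible for house 3 is volleyball.
House 2's pet must be lizard (nothing else left).
House 5 pet: only fish fits.
That leaves rabbit as the pet for house 1.
So: house 1 = soccer/rabbit, house 2 = tennis/lizard, house 3 = volleyball/cat, house 4 = hockey/ferret, house 5 = cricket/fish.

tennis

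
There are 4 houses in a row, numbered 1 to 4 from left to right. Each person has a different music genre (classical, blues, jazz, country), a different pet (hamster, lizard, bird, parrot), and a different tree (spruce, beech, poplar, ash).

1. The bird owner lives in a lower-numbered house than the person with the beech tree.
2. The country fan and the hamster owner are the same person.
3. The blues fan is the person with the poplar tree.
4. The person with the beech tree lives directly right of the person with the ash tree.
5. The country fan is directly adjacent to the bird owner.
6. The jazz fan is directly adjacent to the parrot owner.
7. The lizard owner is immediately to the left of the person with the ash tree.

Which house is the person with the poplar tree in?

1

The lizard owner is narrowed to house 1 or 2; consider each.
Placing it in house 1 leads to a contradiction, so it's in house 2.
By clue 7, the person with the ash tree is in house 3.
From clue 5, the country fan must be in house 4.
Clue 5: the bird owner is in house 3.
That leaves beech as the tree for house 4.
From clue 2, the hamster owner must be in house 4.
The only pet still possible for house 1 is parrot.
By clue 6, the jazz fan is in house 2.
That leaves classical as the music genre for house 3.
Clue 3 places the person with the poplar tree in house 1.
House 1's music genre must be blues (nothing else left).
The only tree still possible for house 2 is spruce.
So: house 1 = blues/parrot/poplar, house 2 = jazz/lizard/spruce, house 3 = classical/bird/ash, house 4 = country/hamster/beech.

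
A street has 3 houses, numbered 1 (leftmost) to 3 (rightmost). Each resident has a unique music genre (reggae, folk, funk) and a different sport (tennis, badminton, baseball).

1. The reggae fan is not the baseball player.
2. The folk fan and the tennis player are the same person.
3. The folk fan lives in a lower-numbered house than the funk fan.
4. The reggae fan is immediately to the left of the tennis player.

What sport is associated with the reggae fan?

badminton

The only music genre still possible for house 3 is funk.
Clue 2: the folk fan is in house 2.
By clue 2, the tennis player is in house 2.
Clue 4 places the reggae fan in house 1.
From clue 1, the baseball player must be in house 3.
So house 1 gets badminton for sport.
So: house 1 = reggae/badminton, house 2 = folk/tennis, house 3 = funk/baseball.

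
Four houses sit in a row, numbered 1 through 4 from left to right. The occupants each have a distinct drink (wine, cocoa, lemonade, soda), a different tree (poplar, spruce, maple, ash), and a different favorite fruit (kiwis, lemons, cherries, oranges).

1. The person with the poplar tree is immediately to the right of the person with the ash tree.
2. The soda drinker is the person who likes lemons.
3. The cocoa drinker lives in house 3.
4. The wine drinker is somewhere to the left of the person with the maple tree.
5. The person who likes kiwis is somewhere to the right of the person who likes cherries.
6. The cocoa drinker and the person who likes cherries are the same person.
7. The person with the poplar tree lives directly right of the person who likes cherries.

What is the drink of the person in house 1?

Clue 3: the cocoa drinker is in house 3.
Clue 6 places the person who likes cherries in house 3.
By clue 7, the person with the poplar tree is in house 4.
Clue 1: the person with the ash tree is in house 3.
By clue 5, the person who likes kiwis is in house 4.
House 1's tree must be spruce (nothing else left).
That leaves maple as the tree for house 2.
Clue 4 places the wine drinker in house 1.
House 2's drink must be soda (nothing else left).
House 4 drink: only lemonade fits.
Clue 2: the person who likes lemons is in house 2.
That leaves oranges as the favorite fruit for house 1.
So: house 1 = wine/spruce/oranges, house 2 = soda/maple/lemons, house 3 = cocoa/ash/cherries, house 4 = lemonade/poplar/kiwis.

wine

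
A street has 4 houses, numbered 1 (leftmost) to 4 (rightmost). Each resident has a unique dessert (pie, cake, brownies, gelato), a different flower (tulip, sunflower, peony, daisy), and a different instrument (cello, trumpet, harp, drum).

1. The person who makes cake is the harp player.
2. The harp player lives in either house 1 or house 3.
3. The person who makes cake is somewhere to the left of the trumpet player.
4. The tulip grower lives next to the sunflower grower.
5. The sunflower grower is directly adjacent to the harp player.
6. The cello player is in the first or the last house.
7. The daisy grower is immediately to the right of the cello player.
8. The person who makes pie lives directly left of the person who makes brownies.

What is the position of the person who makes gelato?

4

The daisy grower is in house 2 (clue 7).
Clue 7 places the cello player in house 1.
That leaves harp as the instrument for house 3.
By clue 1, the person who makes cake is in house 3.
The trumpet player is in house 4 (clue 3).
Clue 4 places the tulip grower in house 3.
So house 1 gets peony for flower.
House 4 flower: only sunflower fits.
So house 2 gets drum for instrument.
From clue 8, the person who makes pie must be in house 1.
The person who makes brownies is in house 2 (clue 8).
House 4 dessert: only gelato fits.
So: house 1 = pie/peony/cello, house 2 = brownies/daisy/drum, house 3 = cake/tulip/harp, house 4 = gelato/sunflower/trumpet.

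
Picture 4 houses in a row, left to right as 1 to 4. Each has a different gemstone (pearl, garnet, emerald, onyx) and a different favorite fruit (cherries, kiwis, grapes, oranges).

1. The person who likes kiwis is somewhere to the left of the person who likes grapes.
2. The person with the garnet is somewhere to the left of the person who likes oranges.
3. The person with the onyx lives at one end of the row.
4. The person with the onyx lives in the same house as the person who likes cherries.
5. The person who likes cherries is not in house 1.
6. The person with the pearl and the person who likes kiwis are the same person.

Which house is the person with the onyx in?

4

By clue 5, the person who likes cherries is in house 4.
House 1 favorite fruit: only kiwis fits.
The person with the onyx is in house 4 (clue 4).
The person with the pearl is in house 1 (clue 6).
House 2's gemstone must be garnet (nothing else left).
House 3's gemstone must be emerald (nothing else left).
Clue 2: the person who likes oranges is in house 3.
That leaves grapes as the favorite fruit for house 2.
So: house 1 = pearl/kiwis, house 2 = garnet/grapes, house 3 = emerald/oranges, house 4 = onyx/cherries.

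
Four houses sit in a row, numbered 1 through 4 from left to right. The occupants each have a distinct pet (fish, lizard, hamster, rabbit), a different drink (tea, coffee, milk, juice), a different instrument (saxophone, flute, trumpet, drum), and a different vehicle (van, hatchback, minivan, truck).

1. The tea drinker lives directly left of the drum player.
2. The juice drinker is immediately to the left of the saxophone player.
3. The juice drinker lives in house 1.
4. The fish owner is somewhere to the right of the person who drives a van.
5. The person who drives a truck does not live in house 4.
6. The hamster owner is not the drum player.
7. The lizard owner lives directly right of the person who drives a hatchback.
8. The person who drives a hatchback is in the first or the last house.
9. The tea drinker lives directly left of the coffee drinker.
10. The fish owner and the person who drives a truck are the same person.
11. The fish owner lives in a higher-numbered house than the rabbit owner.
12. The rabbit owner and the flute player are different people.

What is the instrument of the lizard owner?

The juice drinker is in house 1 (clue 3).
From clue 8, the person who drives a hatchback must be in house 1.
The only vehicle still possible for house 4 is minivan.
Clue 2 places the saxophone player in house 2.
By clue 4, the fish owner is in house 3.
By clue 4, the person who drives a van is in house 2.
By clue 7, the lizard owner is in house 2.
By clue 10, the person who drives a truck is in house 3.
The only pet still possible for house 1 is rabbit.
That leaves hamster as the pet for house 4.
Clue 6 places the drum player in house 3.
So house 1 gets trumpet for instrument.
So house 4 gets flute for instrument.
By clue 1, the tea drinker is in house 2.
Clue 9: the coffee drinker is in house 3.
House 4 drink: only milk fits.
So: house 1 = rabbit/juice/trumpet/hatchback, house 2 = lizard/tea/saxophone/van, house 3 = fish/coffee/drum/truck, house 4 = hamster/milk/flute/minivan.

saxophone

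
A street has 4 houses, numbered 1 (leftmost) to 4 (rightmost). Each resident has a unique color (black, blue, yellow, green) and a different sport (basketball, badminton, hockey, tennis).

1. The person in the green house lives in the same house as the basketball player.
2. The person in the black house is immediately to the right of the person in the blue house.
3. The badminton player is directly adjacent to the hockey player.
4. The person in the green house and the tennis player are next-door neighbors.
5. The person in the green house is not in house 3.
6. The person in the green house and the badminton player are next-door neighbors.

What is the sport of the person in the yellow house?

The person in the black house is narrowed to house 2 or 3 or 4; consider each.
Placing it in house 2 and house 3 leads to a contradiction, so it's in house 4.
Clue 2: the person in the blue house is in house 3.
That leaves hockey as the sport for house 4.
Clue 3: the badminton player is in house 3.
Clue 6: the person in the green house is in house 2.
House 1's color must be yellow (nothing else left).
Clue 1 places the basketball player in house 2.
From clue 4, the tennis player must be in house 1.
So: house 1 = yellow/tennis, house 2 = green/basketball, house 3 = blue/badminton, house 4 = black/hockey.

tennis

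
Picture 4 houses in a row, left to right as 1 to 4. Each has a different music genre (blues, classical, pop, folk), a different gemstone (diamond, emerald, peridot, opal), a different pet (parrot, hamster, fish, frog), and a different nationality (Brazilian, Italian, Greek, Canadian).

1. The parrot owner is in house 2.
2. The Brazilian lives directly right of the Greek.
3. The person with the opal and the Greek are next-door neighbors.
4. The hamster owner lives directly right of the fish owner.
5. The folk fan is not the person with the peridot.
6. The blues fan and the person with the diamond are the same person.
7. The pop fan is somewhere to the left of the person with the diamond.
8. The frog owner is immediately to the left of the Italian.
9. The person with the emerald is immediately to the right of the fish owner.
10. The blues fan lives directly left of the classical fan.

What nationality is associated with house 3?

Greek

Clue 1 places the parrot owner in house 2.
So house 4 gets hamster for pet.
Clue 4 places the fish owner in house 3.
Clue 9 places the person with the emerald in house 4.
The only pet still possible for house 1 is frog.
Clue 8: the Italian is in house 2.
From clue 2, the Brazilian must be in house 4.
Clue 2 places the Greek in house 3.
From clue 3, the person with the opal must be in house 2.
House 1's gemstone must be peridot (nothing else left).
The only gemstone still possible for house 3 is diamond.
House 1's nationality must be Canadian (nothing else left).
By clue 6, the blues fan is in house 3.
From clue 10, the classical fan must be in house 4.
House 1 music genre: only pop fits.
The only music genre still possible for house 2 is folk.
So: house 1 = pop/peridot/frog/Canadian, house 2 = folk/opal/parrot/Italian, house 3 = blues/diamond/fish/Greek, house 4 = classical/emerald/hamster/Brazilian.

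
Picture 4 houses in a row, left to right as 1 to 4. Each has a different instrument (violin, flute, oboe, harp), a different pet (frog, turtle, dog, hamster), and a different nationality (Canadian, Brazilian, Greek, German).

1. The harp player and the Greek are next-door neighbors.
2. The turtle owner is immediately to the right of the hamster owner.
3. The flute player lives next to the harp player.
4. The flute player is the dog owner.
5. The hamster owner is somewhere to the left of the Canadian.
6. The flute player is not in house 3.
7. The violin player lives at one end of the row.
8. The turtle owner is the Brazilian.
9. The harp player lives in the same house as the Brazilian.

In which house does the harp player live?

The harp player is narrowed to house 2 or 3; consider each.
Placing it in house 2 leads to a contradiction, so it's in house 3.
By clue 9, the Brazilian is in house 3.
That leaves German as the nationality for house 1.
The turtle owner is in house 3 (clue 8).
From clue 2, the hamster owner must be in house 2.
By clue 5, the Canadian is in house 4.
House 1's pet must be frog (nothing else left).
House 4 pet: only dog fits.
House 2's nationality must be Greek (nothing else left).
Clue 4 places the flute player in house 4.
House 2's instrument must be oboe (nothing else left).
The only instrument still possible for house 1 is violin.
So: house 1 = violin/frog/German, house 2 = oboe/hamster/Greek, house 3 = harp/turtle/Brazilian, house 4 = flute/dog/Canadian.

3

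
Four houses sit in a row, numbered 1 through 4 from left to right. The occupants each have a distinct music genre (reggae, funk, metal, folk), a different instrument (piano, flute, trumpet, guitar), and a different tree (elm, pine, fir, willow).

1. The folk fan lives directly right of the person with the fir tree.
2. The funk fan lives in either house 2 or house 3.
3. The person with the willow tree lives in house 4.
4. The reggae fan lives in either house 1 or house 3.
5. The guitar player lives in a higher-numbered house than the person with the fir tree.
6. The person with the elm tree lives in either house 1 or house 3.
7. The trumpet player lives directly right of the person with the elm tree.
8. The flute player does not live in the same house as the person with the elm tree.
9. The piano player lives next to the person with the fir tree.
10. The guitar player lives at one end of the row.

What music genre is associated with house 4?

Clue 3 places the person with the willow tree in house 4.
Clue 10 places the guitar player in house 4.
From clue 7, the person with the elm tree must be in house 1.
House 1 instrument: only piano fits.
House 2's instrument must be trumpet (nothing else left).
That leaves flute as the instrument for house 3.
The person with the fir tree is in house 2 (clue 9).
House 3's tree must be pine (nothing else left).
Clue 1 places the folk fan in house 3.
House 4's music genre must be metal (nothing else left).
The only music genre still possible for house 1 is reggae.
The only music genre still possible for house 2 is funk.
So: house 1 = reggae/piano/elm, house 2 = funk/trumpet/fir, house 3 = folk/flute/pine, house 4 = metal/guitar/willow.

metal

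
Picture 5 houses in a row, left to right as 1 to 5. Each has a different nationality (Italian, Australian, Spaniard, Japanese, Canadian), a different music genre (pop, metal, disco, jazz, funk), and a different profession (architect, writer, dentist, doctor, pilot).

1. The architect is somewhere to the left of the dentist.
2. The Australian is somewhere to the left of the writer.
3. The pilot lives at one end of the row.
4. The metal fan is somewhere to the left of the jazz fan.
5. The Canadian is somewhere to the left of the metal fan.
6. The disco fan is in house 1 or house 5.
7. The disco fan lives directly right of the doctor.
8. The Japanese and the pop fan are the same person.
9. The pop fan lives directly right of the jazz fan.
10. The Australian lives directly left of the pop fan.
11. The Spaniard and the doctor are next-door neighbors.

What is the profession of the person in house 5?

Clue 7: the disco fan is in house 5.
The doctor is in house 4 (clue 7).
That leaves funk as the music genre for house 1.
From clue 9, the pop fan must be in house 4.
By clue 9, the jazz fan is in house 3.
Clue 10: the Australian is in house 3.
So house 4 gets Japanese for nationality.
House 5 nationality: only Spaniard fits.
The only music genre still possible for house 2 is metal.
From clue 2, the writer must be in house 5.
From clue 5, the Canadian must be in house 1.
The only nationality still possible for house 2 is Italian.
So house 1 gets pilot for profession.
Clue 1: the architect is in house 2.
The dentist is in house 3 (clue 1).
So: house 1 = Canadian/funk/pilot, house 2 = Italian/metal/architect, house 3 = Australian/jazz/dentist, house 4 = Japanese/pop/doctor, house 5 = Spaniard/disco/writer.

writer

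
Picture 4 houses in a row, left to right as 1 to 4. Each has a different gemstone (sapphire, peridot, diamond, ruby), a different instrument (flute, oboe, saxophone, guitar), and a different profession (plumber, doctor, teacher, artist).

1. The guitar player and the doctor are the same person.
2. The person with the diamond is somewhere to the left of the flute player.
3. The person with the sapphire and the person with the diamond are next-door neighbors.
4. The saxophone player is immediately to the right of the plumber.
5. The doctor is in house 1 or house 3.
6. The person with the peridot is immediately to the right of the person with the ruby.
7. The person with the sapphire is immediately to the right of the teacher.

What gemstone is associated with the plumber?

So house 4 gets artist for profession.
The guitar player is narrowed to house 1 or 3; consider each.
Placing it in house 3 leads to a contradiction, so it's in house 1.
From clue 1, the doctor must be in house 1.
House 1's gemstone must be ruby (nothing else left).
By clue 6, the person with the peridot is in house 2.
So house 3 gets diamond for gemstone.
That leaves sapphire as the gemstone for house 4.
House 2's instrument must be oboe (nothing else left).
By clue 2, the flute player is in house 4.
Clue 7: the teacher is in house 3.
The only instrument still possible for house 3 is saxophone.
House 2 profession: only plumber fits.
So: house 1 = ruby/guitar/doctor, house 2 = peridot/oboe/plumber, house 3 = diamond/saxophone/teacher, house 4 = sapphire/flute/artist.

peridot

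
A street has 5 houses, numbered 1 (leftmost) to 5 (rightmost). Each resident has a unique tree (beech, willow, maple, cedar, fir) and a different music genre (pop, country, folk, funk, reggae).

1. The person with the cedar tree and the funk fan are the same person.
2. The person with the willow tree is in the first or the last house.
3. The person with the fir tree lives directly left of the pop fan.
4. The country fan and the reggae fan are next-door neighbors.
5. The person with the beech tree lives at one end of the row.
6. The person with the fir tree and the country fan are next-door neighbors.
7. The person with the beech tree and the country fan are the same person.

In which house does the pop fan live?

3

The person with the beech tree is narrowed to house 1 or 5; consider each.
Placing it in house 5 leads to a contradiction, so it's in house 1.
The country fan is in house 1 (clue 7).
That leaves willow as the tree for house 5.
The reggae fan is in house 2 (clue 4).
From clue 6, the person with the fir tree must be in house 2.
Clue 3: the pop fan is in house 3.
The only music genre still possible for house 4 is funk.
House 5 music genre: only folk fits.
Clue 1 places the person with the cedar tree in house 4.
House 3 tree: only maple fits.
So: house 1 = beech/country, house 2 = fir/reggae, house 3 = maple/pop, house 4 = cedar/funk, house 5 = willow/folk.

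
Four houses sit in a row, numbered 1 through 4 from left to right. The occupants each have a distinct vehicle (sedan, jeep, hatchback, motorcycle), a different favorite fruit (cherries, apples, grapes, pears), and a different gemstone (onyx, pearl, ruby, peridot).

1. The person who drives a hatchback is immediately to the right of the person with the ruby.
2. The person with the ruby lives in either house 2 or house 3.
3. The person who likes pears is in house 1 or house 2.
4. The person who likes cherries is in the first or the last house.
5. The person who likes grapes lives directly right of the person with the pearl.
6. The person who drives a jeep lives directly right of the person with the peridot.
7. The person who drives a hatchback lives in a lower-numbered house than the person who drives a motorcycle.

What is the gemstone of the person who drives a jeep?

ruby

House 1 vehicle: only sedan fits.
House 4's gemstone must be onyx (nothing else left).
By clue 1, the person who drives a hatchback is in house 3.
The person with the ruby is in house 2 (clue 1).
Clue 7 places the person who drives a motorcycle in house 4.
That leaves jeep as the vehicle for house 2.
By clue 6, the person with the peridot is in house 1.
House 3 favorite fruit: only apples fits.
That leaves pearl as the gemstone for house 3.
Clue 5 places the person who likes grapes in house 4.
House 2 favorite fruit: only pears fits.
The only favorite fruit still possible for house 1 is cherries.
So: house 1 = sedan/cherries/peridot, house 2 = jeep/pears/ruby, house 3 = hatchback/apples/pearl, house 4 = motorcycle/grapes/onyx.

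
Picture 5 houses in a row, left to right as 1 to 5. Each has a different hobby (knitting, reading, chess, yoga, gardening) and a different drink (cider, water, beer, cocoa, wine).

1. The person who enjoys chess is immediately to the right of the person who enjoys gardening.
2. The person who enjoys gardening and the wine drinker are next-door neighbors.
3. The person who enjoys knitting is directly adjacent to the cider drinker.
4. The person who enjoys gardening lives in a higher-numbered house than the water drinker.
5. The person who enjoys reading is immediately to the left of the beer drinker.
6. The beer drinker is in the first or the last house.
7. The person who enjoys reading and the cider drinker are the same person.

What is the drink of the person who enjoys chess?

wine

Clue 6 places the beer drinker in house 5.
By clue 5, the person who enjoys reading is in house 4.
Clue 7 places the cider drinker in house 4.
By clue 1, the person who enjoys chess is in house 3.
From clue 1, the person who enjoys gardening must be in house 2.
The water drinker is in house 1 (clue 4).
That leaves yoga as the hobby for house 1.
House 5's hobby must be knitting (nothing else left).
So house 2 gets cocoa for drink.
That leaves wine as the drink for house 3.
So: house 1 = yoga/water, house 2 = gardening/cocoa, house 3 = chess/wine, house 4 = reading/cider, house 5 = knitting/beer.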